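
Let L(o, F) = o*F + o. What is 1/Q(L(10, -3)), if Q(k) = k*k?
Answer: 1/400 ≈ 0.0025000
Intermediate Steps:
L(o, F) = o + F*o (L(o, F) = F*o + o = o + F*o)
Q(k) = k**2
1/Q(L(10, -3)) = 1/((10*(1 - 3))**2) = 1/((10*(-2))**2) = 1/((-20)**2) = 1/400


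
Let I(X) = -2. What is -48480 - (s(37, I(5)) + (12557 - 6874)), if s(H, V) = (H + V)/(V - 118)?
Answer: -1299905/24 ≈ -54163.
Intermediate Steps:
s(H, V) = (H + V)/(-118 + V)
-48480 - (s(37, I(5)) + (12557 - 6874)) = -48480 - ((37 - 2)/(-118 - 2) + (12557 - 6874)) = -48480 - (35/(-120) + 5683) = -48480 - (-1/120*35 + 5683) = -48480 - (-7/24 + 5683) = -48480 - 1*136385/24 = -48480 - 136385/24 = -1299905/24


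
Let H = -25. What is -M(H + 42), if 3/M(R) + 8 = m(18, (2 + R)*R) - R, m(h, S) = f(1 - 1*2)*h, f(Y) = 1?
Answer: 3/7 ≈ 0.42857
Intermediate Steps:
m(h, S) = h (m(h, S) = 1*h = h)
M(R) = 3/(10 - R) (M(R) = 3/(-8 + (18 - R)) = 3/(10 - R))
-M(H + 42) = -(-3)/(-10 + (-25 + 42)) = -(-3)/(-10 + 17) = -(-3)/7 = -1*(-3/7) = 3/7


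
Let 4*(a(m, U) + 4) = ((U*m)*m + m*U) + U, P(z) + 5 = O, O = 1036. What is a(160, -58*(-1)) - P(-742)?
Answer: 744999/2 ≈ 3.7250e+5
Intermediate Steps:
P(z) = 1031 (P(z) = -5 + 1036 = 1031)
a(m, U) = -4 + U/4 + U*m/4 + U*m²/4 (a(m, U) = -4 + (((U*m)*m + m*U) + U)/4 = -4 + ((U*m² + U*m) + U)/4 = -4 + ((U*m + U*m²) + U)/4 = -4 + (U + U*m + U*m²)/4 = -4 + (U/4 + U*m/4 + U*m²/4) = -4 + U/4 + U*m/4 + U*m²/4)
a(160, -58*(-1)) - P(-742) = (-4 + (-58*(-1))/4 + (¼)*(-58*(-1))*160 + (¼)*(-58*(-1))*160²) - 1*1031 = (-4 + (¼)*58 + (¼)*58*160 + (¼)*58*25600) - 1031 = (-4 + 29/2 + 2320 + 371200) - 1031 = 747061/2 - 1031 = 744999/2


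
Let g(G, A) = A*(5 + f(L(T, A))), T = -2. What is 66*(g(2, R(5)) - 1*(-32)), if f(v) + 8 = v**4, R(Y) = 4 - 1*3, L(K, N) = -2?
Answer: 2970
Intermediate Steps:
R(Y) = 1 (R(Y) = 4 - 3 = 1)
f(v) = -8 + v**4
g(G, A) = 13*A (g(G, A) = A*(5 + (-8 + (-2)**4)) = A*(5 + (-8 + 16)) = A*(5 + 8) = A*13 = 13*A)
66*(g(2, R(5)) - 1*(-32)) = 66*(13*1 - 1*(-32)) = 66*(13 + 32) = 66*45 = 2970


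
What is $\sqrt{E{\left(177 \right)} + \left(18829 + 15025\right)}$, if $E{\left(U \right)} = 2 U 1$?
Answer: $4 \sqrt{2138} \approx 184.95$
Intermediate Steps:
$E{\left(U \right)} = 2 U$
$\sqrt{E{\left(177 \right)} + \left(18829 + 15025\right)} = \sqrt{2 \cdot 177 + \left(18829 + 15025\right)} = \sqrt{354 + 33854} = \sqrt{34208} = 4 \sqrt{2138}$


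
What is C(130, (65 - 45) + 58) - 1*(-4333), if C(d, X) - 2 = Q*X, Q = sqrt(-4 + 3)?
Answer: 4335 + 78*I ≈ 4335.0 + 78.0*I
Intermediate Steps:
Q = I (Q = sqrt(-1) = I ≈ 1.0*I)
C(d, X) = 2 + I*X
C(130, (65 - 45) + 58) - 1*(-4333) = (2 + I*((65 - 45) + 58)) - 1*(-4333) = (2 + I*(20 + 58)) + 4333 = (2 + I*78) + 4333 = (2 + 78*I) + 4333 = 4335 + 78*I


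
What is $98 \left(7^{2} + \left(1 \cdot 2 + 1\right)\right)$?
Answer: $5096$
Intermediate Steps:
$98 \left(7^{2} + \left(1 \cdot 2 + 1\right)\right) = 98 \left(49 + \left(2 + 1\right)\right) = 98 \left(49 + 3\right) = 98 \cdot 52 = 5096$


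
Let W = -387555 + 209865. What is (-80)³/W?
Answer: 51200/17769 ≈ 2.8814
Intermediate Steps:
W = -177690
(-80)³/W = (-80)³/(-177690) = -512000*(-1/177690) = 51200/17769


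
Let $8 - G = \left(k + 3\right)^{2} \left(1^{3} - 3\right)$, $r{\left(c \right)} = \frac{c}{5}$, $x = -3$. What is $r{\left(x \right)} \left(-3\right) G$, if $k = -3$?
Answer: $\frac{72}{5} \approx 14.4$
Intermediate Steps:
$r{\left(c \right)} = \frac{c}{5}$ ($r{\left(c \right)} = c \frac{1}{5} = \frac{c}{5}$)
$G = 8$ ($G = 8 - \left(-3 + 3\right)^{2} \left(1^{3} - 3\right) = 8 - 0^{2} \left(1 - 3\right) = 8 - 0 \left(-2\right) = 8 - 0 = 8 + 0 = 8$)
$r{\left(x \right)} \left(-3\right) G = \frac{1}{5} \left(-3\right) \left(-3\right) 8 = \left(- \frac{3}{5}\right) \left(-3\right) 8 = \frac{9}{5} \cdot 8 = \frac{72}{5}$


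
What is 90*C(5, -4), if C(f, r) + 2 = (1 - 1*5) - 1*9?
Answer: -1350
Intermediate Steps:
C(f, r) = -15 (C(f, r) = -2 + ((1 - 1*5) - 1*9) = -2 + ((1 - 5) - 9) = -2 + (-4 - 9) = -2 - 13 = -15)
90*C(5, -4) = 90*(-15) = -1350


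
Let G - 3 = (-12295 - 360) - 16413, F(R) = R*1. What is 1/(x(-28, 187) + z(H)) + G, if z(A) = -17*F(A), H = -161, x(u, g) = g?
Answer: -84986059/2924 ≈ -29065.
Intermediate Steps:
F(R) = R
G = -29065 (G = 3 + ((-12295 - 360) - 16413) = 3 + (-12655 - 16413) = 3 - 29068 = -29065)
z(A) = -17*A
1/(x(-28, 187) + z(H)) + G = 1/(187 - 17*(-161)) - 29065 = 1/(187 + 2737) - 29065 = 1/2924 - 29065 = -84986059/2924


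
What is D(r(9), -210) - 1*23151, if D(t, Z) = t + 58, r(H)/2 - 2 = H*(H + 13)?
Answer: -22693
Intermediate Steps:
r(H) = 4 + 2*H*(13 + H) (r(H) = 4 + 2*(H*(H + 13)) = 4 + 2*(H*(13 + H)) = 4 + 2*H*(13 + H))
D(t, Z) = 58 + t
D(r(9), -210) - 1*23151 = (58 + (4 + 2*9**2 + 26*9)) - 1*23151 = (58 + (4 + 2*81 + 234)) - 23151 = (58 + (4 + 162 + 234)) - 23151 = (58 + 400) - 23151 = 458 - 23151 = -22693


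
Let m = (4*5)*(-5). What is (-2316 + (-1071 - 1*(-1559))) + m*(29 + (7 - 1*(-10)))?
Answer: -6428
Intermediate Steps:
m = -100 (m = 20*(-5) = -100)
(-2316 + (-1071 - 1*(-1559))) + m*(29 + (7 - 1*(-10))) = (-2316 + (-1071 - 1*(-1559))) - 100*(29 + (7 - 1*(-10))) = (-2316 + (-1071 + 1559)) - 100*(29 + (7 + 10)) = (-2316 + 488) - 100*(29 + 17) = -1828 - 100*46 = -1828 - 4600 = -6428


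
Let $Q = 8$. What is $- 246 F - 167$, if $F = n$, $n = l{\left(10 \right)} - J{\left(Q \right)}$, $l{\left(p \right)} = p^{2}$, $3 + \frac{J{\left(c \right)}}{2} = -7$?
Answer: $-29687$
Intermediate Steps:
$J{\left(c \right)} = -20$ ($J{\left(c \right)} = -6 + 2 \left(-7\right) = -6 - 14 = -20$)
$n = 120$ ($n = 10^{2} - -20 = 100 + 20 = 120$)
$F = 120$
$- 246 F - 167 = \left(-246\right) 120 - 167 = -29520 - 167 = -29687$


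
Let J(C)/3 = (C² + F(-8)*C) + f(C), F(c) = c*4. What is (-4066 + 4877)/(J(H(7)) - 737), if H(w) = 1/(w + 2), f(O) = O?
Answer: -21897/20177 ≈ -1.0852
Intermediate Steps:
F(c) = 4*c
H(w) = 1/(2 + w)
J(C) = -93*C + 3*C² (J(C) = 3*((C² + (4*(-8))*C) + C) = 3*((C² - 32*C) + C) = 3*(C² - 31*C) = -93*C + 3*C²)
(-4066 + 4877)/(J(H(7)) - 737) = (-4066 + 4877)/(3*(-31 + 1/(2 + 7))/(2 + 7) - 737) = 811/(3*(-31 + 1/9)/9 - 737) = 811/(3*(⅑)*(-31 + ⅑) - 737) = 811/(3*(⅑)*(-278/9) - 737) = 811/(-278/27 - 737) = 811/(-20177/27) = 811*(-27/20177) = -21897/20177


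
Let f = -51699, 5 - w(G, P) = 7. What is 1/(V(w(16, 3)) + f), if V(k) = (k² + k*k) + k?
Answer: -1/51693 ≈ -1.9345e-5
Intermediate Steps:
w(G, P) = -2 (w(G, P) = 5 - 1*7 = 5 - 7 = -2)
V(k) = k + 2*k² (V(k) = (k² + k²) + k = 2*k² + k = k + 2*k²)
1/(V(w(16, 3)) + f) = 1/(-2*(1 + 2*(-2)) - 51699) = 1/(-2*(1 - 4) - 51699) = 1/(-2*(-3) - 51699) = 1/(6 - 51699) = 1/(-51693) = -1/51693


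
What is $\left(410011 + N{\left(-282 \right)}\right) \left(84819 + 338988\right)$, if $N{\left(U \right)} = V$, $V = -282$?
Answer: $173646018303$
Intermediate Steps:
$N{\left(U \right)} = -282$
$\left(410011 + N{\left(-282 \right)}\right) \left(84819 + 338988\right) = \left(410011 - 282\right) \left(84819 + 338988\right) = 409729 \cdot 423807 = 173646018303$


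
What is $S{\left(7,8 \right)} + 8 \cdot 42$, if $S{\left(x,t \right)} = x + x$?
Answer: $350$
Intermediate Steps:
$S{\left(x,t \right)} = 2 x$
$S{\left(7,8 \right)} + 8 \cdot 42 = 2 \cdot 7 + 8 \cdot 42 = 14 + 336 = 350$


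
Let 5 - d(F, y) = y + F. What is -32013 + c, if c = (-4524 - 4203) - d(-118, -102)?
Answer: -40965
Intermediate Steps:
d(F, y) = 5 - F - y (d(F, y) = 5 - (y + F) = 5 - (F + y) = 5 + (-F - y) = 5 - F - y)
c = -8952 (c = (-4524 - 4203) - (5 - 1*(-118) - 1*(-102)) = -8727 - (5 + 118 + 102) = -8727 - 1*225 = -8727 - 225 = -8952)
-32013 + c = -32013 - 8952 = -40965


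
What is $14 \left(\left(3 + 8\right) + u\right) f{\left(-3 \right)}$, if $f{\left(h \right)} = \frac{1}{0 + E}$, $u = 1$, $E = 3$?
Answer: $56$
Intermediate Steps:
$f{\left(h \right)} = \frac{1}{3}$ ($f{\left(h \right)} = \frac{1}{0 + 3} = \frac{1}{3}$)
$14 \left(\left(3 + 8\right) + u\right) f{\left(-3 \right)} = 14 \left(\left(3 + 8\right) + 1\right) \frac{1}{3} = 14 \left(11 + 1\right) \frac{1}{3} = 14 \cdot 12 \cdot \frac{1}{3} = 168 \cdot \frac{1}{3} = 56$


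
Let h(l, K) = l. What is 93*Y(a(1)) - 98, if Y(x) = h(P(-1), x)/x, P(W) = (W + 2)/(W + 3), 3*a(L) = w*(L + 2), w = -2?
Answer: -485/4 ≈ -121.25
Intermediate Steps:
a(L) = -4/3 - 2*L/3 (a(L) = (-2*(L + 2))/3 = (-2*(2 + L))/3 = (-4 - 2*L)/3 = -4/3 - 2*L/3)
P(W) = (2 + W)/(3 + W)
Y(x) = 1/(2*x) (Y(x) = ((2 - 1)/(3 - 1))/x = (1/2)/x = ((½)*1)/x = 1/(2*x))
93*Y(a(1)) - 98 = 93*(1/(2*(-4/3 - ⅔*1))) - 98 = 93*(1/(2*(-4/3 - ⅔))) - 98 = 93*((½)/(-2)) - 98 = 93*((½)*(-½)) - 98 = 93*(-¼) - 98 = -93/4 - 98 = -485/4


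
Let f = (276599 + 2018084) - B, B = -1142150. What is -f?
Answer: -3436833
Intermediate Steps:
f = 3436833 (f = (276599 + 2018084) - 1*(-1142150) = 2294683 + 1142150 = 3436833)
-f = -1*3436833 = -3436833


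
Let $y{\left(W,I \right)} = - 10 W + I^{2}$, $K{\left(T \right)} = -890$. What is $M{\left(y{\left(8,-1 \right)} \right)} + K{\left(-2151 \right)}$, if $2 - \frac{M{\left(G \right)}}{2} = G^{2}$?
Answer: $-13368$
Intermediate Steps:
$y{\left(W,I \right)} = I^{2} - 10 W$
$M{\left(G \right)} = 4 - 2 G^{2}$
$M{\left(y{\left(8,-1 \right)} \right)} + K{\left(-2151 \right)} = \left(4 - 2 \left(\left(-1\right)^{2} - 80\right)^{2}\right) - 890 = \left(4 - 2 \left(1 - 80\right)^{2}\right) - 890 = \left(4 - 2 \left(-79\right)^{2}\right) - 890 = \left(4 - 12482\right) - 890 = -12478 - 890 = -13368$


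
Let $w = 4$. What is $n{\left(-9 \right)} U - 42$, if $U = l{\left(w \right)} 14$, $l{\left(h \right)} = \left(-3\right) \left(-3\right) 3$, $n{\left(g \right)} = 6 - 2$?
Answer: $1470$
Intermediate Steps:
$n{\left(g \right)} = 4$
$l{\left(h \right)} = 27$ ($l{\left(h \right)} = 9 \cdot 3 = 27$)
$U = 378$ ($U = 27 \cdot 14 = 378$)
$n{\left(-9 \right)} U - 42 = 4 \cdot 378 - 42 = 1512 - 42 = 1470$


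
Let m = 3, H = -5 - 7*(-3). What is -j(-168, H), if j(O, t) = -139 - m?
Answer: 142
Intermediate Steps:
H = 16 (H = -5 + 21 = 16)
j(O, t) = -142 (j(O, t) = -139 - 1*3 = -139 - 3 = -142)
-j(-168, H) = -1*(-142) = 142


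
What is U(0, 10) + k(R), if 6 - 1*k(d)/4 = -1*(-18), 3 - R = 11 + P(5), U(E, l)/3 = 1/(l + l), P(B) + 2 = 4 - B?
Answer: -957/20 ≈ -47.850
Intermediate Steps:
P(B) = 2 - B (P(B) = -2 + (4 - B) = 2 - B)
U(E, l) = 3/(2*l) (U(E, l) = 3/(l + l) = 3/((2*l)) = 3*(1/(2*l)) = 3/(2*l))
R = -5 (R = 3 - (11 + (2 - 1*5)) = 3 - (11 + (2 - 5)) = 3 - (11 - 3) = 3 - 1*8 = 3 - 8 = -5)
k(d) = -48 (k(d) = 24 - (-4)*(-18) = 24 - 4*18 = 24 - 72 = -48)
U(0, 10) + k(R) = (3/2)/10 - 48 = (3/2)*(1/10) - 48 = 3/20 - 48 = -957/20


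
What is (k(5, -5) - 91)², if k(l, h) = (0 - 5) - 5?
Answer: 10201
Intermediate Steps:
k(l, h) = -10 (k(l, h) = -5 - 5 = -10)
(k(5, -5) - 91)² = (-10 - 91)² = (-101)² = 10201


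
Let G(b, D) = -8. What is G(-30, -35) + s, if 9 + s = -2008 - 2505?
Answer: -4530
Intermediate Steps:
s = -4522 (s = -9 + (-2008 - 2505) = -9 - 4513 = -4522)
G(-30, -35) + s = -8 - 4522 = -4530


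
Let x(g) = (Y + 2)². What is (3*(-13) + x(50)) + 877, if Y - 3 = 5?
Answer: 938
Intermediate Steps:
Y = 8 (Y = 3 + 5 = 8)
x(g) = 100 (x(g) = (8 + 2)² = 10² = 100)
(3*(-13) + x(50)) + 877 = (3*(-13) + 100) + 877 = (-39 + 100) + 877 = 61 + 877 = 938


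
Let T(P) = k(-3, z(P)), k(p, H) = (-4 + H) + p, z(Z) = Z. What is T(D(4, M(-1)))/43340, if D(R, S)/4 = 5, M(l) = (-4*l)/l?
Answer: 13/43340 ≈ 0.00029995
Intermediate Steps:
M(l) = -4
D(R, S) = 20 (D(R, S) = 4*5 = 20)
k(p, H) = -4 + H + p
T(P) = -7 + P (T(P) = -4 + P - 3 = -7 + P)
T(D(4, M(-1)))/43340 = (-7 + 20)/43340 = 13*(1/43340) = 13/43340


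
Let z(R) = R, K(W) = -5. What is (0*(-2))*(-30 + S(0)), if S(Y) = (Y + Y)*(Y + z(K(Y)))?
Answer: 0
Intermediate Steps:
S(Y) = 2*Y*(-5 + Y) (S(Y) = (Y + Y)*(Y - 5) = (2*Y)*(-5 + Y) = 2*Y*(-5 + Y))
(0*(-2))*(-30 + S(0)) = (0*(-2))*(-30 + 2*0*(-5 + 0)) = 0*(-30 + 2*0*(-5)) = 0*(-30 + 0) = 0*(-30) = 0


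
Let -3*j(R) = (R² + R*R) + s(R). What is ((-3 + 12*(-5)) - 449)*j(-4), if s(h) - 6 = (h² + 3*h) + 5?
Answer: 24064/3 ≈ 8021.3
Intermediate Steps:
s(h) = 11 + h² + 3*h (s(h) = 6 + ((h² + 3*h) + 5) = 6 + (5 + h² + 3*h) = 11 + h² + 3*h)
j(R) = -11/3 - R - R² (j(R) = -((R² + R*R) + (11 + R² + 3*R))/3 = -((R² + R²) + (11 + R² + 3*R))/3 = -(2*R² + (11 + R² + 3*R))/3 = -(11 + 3*R + 3*R²)/3 = -11/3 - R - R²)
((-3 + 12*(-5)) - 449)*j(-4) = ((-3 + 12*(-5)) - 449)*(-11/3 - 1*(-4) - 1*(-4)²) = ((-3 - 60) - 449)*(-11/3 + 4 - 1*16) = (-63 - 449)*(-11/3 + 4 - 16) = -512*(-47/3) = 24064/3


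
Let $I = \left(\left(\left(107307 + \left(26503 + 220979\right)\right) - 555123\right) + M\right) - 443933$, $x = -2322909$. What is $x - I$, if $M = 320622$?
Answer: $-1999264$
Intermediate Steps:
$I = -323645$ ($I = \left(\left(\left(107307 + \left(26503 + 220979\right)\right) - 555123\right) + 320622\right) - 443933 = \left(\left(\left(107307 + 247482\right) - 555123\right) + 320622\right) - 443933 = \left(\left(354789 - 555123\right) + 320622\right) - 443933 = \left(-200334 + 320622\right) - 443933 = 120288 - 443933 = -323645$)
$x - I = -2322909 - -323645 = -2322909 + 323645 = -1999264$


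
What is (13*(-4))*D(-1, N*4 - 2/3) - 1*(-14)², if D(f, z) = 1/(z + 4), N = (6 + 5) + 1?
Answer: -15170/77 ≈ -197.01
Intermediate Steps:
N = 12 (N = 11 + 1 = 12)
D(f, z) = 1/(4 + z)
(13*(-4))*D(-1, N*4 - 2/3) - 1*(-14)² = (13*(-4))/(4 + (12*4 - 2/3)) - 1*(-14)² = -52/(4 + (48 - 2*⅓)) - 1*196 = -52/(4 + (48 - ⅔)) - 196 = -52/(4 + 142/3) - 196 = -52/154/3 - 196 = -52*3/154 - 196 = -78/77 - 196 = -15170/77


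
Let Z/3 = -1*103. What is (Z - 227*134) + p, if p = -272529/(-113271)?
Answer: -1160068496/37757 ≈ -30725.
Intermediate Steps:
p = 90843/37757 (p = -272529*(-1/113271) = 90843/37757 ≈ 2.4060)
Z = -309 (Z = 3*(-1*103) = 3*(-103) = -309)
(Z - 227*134) + p = (-309 - 227*134) + 90843/37757 = (-309 - 30418) + 90843/37757 = -30727 + 90843/37757 = -1160068496/37757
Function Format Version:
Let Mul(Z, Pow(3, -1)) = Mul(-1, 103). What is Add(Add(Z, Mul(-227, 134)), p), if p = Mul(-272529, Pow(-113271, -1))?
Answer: Rational(-1160068496, 37757) ≈ -30725.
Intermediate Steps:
p = Rational(90843, 37757) (p = Mul(-272529, Rational(-1, 113271)) = Rational(90843, 37757) ≈ 2.4060)
Z = -309 (Z = Mul(3, Mul(-1, 103)) = Mul(3, -103) = -309)
Add(Add(Z, Mul(-227, 134)), p) = Add(Add(-309, Mul(-227, 134)), Rational(90843, 37757)) = Add(Add(-309, -30418), Rational(90843, 37757)) = Add(-30727, Rational(90843, 37757)) = Rational(-1160068496, 37757)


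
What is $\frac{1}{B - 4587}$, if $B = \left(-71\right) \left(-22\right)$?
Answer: $- \frac{1}{3025} \approx -0.00033058$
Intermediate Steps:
$B = 1562$
$\frac{1}{B - 4587} = \frac{1}{1562 - 4587} = \frac{1}{-3025} = - \frac{1}{3025}$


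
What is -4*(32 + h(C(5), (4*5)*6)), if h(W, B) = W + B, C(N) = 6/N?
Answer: -3064/5 ≈ -612.80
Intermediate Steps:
h(W, B) = B + W
-4*(32 + h(C(5), (4*5)*6)) = -4*(32 + ((4*5)*6 + 6/5)) = -4*(32 + (20*6 + 6*(⅕))) = -4*(32 + (120 + 6/5)) = -4*(32 + 606/5) = -4*766/5 = -3064/5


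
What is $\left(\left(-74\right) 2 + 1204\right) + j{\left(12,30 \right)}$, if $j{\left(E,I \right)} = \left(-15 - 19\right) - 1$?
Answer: $1021$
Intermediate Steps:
$j{\left(E,I \right)} = -35$ ($j{\left(E,I \right)} = -34 - 1 = -35$)
$\left(\left(-74\right) 2 + 1204\right) + j{\left(12,30 \right)} = \left(\left(-74\right) 2 + 1204\right) - 35 = \left(-148 + 1204\right) - 35 = 1056 - 35 = 1021$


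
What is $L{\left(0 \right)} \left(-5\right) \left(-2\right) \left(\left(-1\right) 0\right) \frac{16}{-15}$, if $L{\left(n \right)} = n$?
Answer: $0$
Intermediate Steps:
$L{\left(0 \right)} \left(-5\right) \left(-2\right) \left(\left(-1\right) 0\right) \frac{16}{-15} = 0 \left(-5\right) \left(-2\right) \left(\left(-1\right) 0\right) \frac{16}{-15} = 0 \cdot 10 \cdot 0 \cdot 16 \left(- \frac{1}{15}\right) = 0 \cdot 0 \left(- \frac{16}{15}\right) = 0 \left(- \frac{16}{15}\right) = 0$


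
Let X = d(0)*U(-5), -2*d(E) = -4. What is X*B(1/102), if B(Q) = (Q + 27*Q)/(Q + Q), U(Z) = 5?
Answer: 140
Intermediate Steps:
d(E) = 2 (d(E) = -½*(-4) = 2)
X = 10 (X = 2*5 = 10)
B(Q) = 14 (B(Q) = (28*Q)/((2*Q)) = (28*Q)*(1/(2*Q)) = 14)
X*B(1/102) = 10*14 = 140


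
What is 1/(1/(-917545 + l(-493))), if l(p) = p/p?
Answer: -917544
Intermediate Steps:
l(p) = 1
1/(1/(-917545 + l(-493))) = 1/(1/(-917545 + 1)) = 1/(1/(-917544)) = 1/(-1/917544) = -917544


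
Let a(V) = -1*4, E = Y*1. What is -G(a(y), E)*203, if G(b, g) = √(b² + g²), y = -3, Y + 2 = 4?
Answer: -406*√5 ≈ -907.84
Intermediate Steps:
Y = 2 (Y = -2 + 4 = 2)
E = 2 (E = 2*1 = 2)
a(V) = -4
-G(a(y), E)*203 = -√((-4)² + 2²)*203 = -√(16 + 4)*203 = -√20*203 = -2*√5*203 = -406*√5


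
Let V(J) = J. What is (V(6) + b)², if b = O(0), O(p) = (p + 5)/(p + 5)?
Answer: 49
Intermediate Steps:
O(p) = 1 (O(p) = (5 + p)/(5 + p) = 1)
b = 1
(V(6) + b)² = (6 + 1)² = 7² = 49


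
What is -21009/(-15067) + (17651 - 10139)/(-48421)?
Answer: 904093485/729559207 ≈ 1.2392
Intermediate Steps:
-21009/(-15067) + (17651 - 10139)/(-48421) = -21009*(-1/15067) + 7512*(-1/48421) = 21009/15067 - 7512/48421 = 904093485/729559207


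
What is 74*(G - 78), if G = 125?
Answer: 3478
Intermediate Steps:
74*(G - 78) = 74*(125 - 78) = 74*47 = 3478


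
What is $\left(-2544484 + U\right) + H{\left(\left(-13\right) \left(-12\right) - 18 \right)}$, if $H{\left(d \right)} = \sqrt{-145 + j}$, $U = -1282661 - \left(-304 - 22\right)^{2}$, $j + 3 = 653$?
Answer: $-3933421 + \sqrt{505} \approx -3.9334 \cdot 10^{6}$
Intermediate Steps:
$j = 650$ ($j = -3 + 653 = 650$)
$U = -1388937$ ($U = -1282661 - \left(-326\right)^{2} = -1282661 - 106276 = -1388937$)
$H{\left(d \right)} = \sqrt{505}$ ($H{\left(d \right)} = \sqrt{-145 + 650} = \sqrt{505}$)
$\left(-2544484 + U\right) + H{\left(\left(-13\right) \left(-12\right) - 18 \right)} = \left(-2544484 - 1388937\right) + \sqrt{505} = -3933421 + \sqrt{505}$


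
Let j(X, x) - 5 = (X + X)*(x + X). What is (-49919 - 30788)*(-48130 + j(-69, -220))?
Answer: 665267801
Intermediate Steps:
j(X, x) = 5 + 2*X*(X + x) (j(X, x) = 5 + (X + X)*(x + X) = 5 + (2*X)*(X + x) = 5 + 2*X*(X + x))
(-49919 - 30788)*(-48130 + j(-69, -220)) = (-49919 - 30788)*(-48130 + (5 + 2*(-69)² + 2*(-69)*(-220))) = -80707*(-48130 + (5 + 2*4761 + 30360)) = -80707*(-48130 + (5 + 9522 + 30360)) = -80707*(-48130 + 39887) = -80707*(-8243) = 665267801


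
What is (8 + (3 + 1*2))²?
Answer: 169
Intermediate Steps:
(8 + (3 + 1*2))² = (8 + (3 + 2))² = (8 + 5)² = 13² = 169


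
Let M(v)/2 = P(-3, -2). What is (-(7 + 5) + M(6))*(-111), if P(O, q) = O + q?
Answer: 2442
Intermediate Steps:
M(v) = -10 (M(v) = 2*(-3 - 2) = 2*(-5) = -10)
(-(7 + 5) + M(6))*(-111) = (-(7 + 5) - 10)*(-111) = (-1*12 - 10)*(-111) = (-12 - 10)*(-111) = -22*(-111) = 2442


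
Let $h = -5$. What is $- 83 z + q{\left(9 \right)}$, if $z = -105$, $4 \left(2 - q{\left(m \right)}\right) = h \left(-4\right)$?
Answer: $8712$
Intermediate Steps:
$q{\left(m \right)} = -3$ ($q{\left(m \right)} = 2 - \frac{\left(-5\right) \left(-4\right)}{4} = 2 - 5 = -3$)
$- 83 z + q{\left(9 \right)} = \left(-83\right) \left(-105\right) - 3 = 8715 - 3 = 8712$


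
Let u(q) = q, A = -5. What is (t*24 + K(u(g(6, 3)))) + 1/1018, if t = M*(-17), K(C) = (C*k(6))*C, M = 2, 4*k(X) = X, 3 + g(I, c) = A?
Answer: -732959/1018 ≈ -720.00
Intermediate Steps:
g(I, c) = -8 (g(I, c) = -3 - 5 = -8)
k(X) = X/4
K(C) = 3*C²/2 (K(C) = (C*((¼)*6))*C = (C*(3/2))*C = (3*C/2)*C = 3*C²/2)
t = -34 (t = 2*(-17) = -34)
(t*24 + K(u(g(6, 3)))) + 1/1018 = (-34*24 + (3/2)*(-8)²) + 1/1018 = (-816 + (3/2)*64) + 1/1018 = (-816 + 96) + 1/1018 = -720 + 1/1018 = -732959/1018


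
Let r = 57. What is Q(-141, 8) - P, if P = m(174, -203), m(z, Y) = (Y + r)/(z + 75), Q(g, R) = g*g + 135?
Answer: 4984130/249 ≈ 20017.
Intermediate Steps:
Q(g, R) = 135 + g**2 (Q(g, R) = g**2 + 135 = 135 + g**2)
m(z, Y) = (57 + Y)/(75 + z) (m(z, Y) = (Y + 57)/(z + 75) = (57 + Y)/(75 + z))
P = -146/249 (P = (57 - 203)/(75 + 174) = -146/249 ≈ -0.58635)
Q(-141, 8) - P = (135 + (-141)**2) - 1*(-146/249) = (135 + 19881) + 146/249 = 20016 + 146/249 = 4984130/249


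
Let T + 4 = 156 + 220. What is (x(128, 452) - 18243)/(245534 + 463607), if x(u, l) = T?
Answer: -17871/709141 ≈ -0.025201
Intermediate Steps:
T = 372 (T = -4 + (156 + 220) = -4 + 376 = 372)
x(u, l) = 372
(x(128, 452) - 18243)/(245534 + 463607) = (372 - 18243)/(245534 + 463607) = -17871/709141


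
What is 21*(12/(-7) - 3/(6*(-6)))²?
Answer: 18769/336 ≈ 55.860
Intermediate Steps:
21*(12/(-7) - 3/(6*(-6)))² = 21*(12*(-⅐) - 3/(-36))² = 21*(-12/7 - 3*(-1/36))² = 21*(-12/7 + 1/12)² = 21*(-137/84)² = 21*(18769/7056) = 18769/336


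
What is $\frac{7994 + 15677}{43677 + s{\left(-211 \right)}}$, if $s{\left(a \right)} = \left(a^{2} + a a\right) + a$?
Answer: $\frac{23671}{132508} \approx 0.17864$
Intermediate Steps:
$s{\left(a \right)} = a + 2 a^{2}$ ($s{\left(a \right)} = \left(a^{2} + a^{2}\right) + a = 2 a^{2} + a = a + 2 a^{2}$)
$\frac{7994 + 15677}{43677 + s{\left(-211 \right)}} = \frac{7994 + 15677}{43677 - 211 \left(1 + 2 \left(-211\right)\right)} = \frac{23671}{43677 - 211 \left(1 - 422\right)} = \frac{23671}{43677 - -88831} = \frac{23671}{43677 + 88831} = \frac{23671}{132508}$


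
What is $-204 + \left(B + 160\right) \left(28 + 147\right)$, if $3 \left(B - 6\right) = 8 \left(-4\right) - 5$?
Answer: $\frac{80063}{3} \approx 26688.0$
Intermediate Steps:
$B = - \frac{19}{3}$ ($B = 6 + \frac{8 \left(-4\right) - 5}{3} = 6 + \frac{-32 - 5}{3} = 6 + \frac{1}{3} \left(-37\right) = 6 - \frac{37}{3} = - \frac{19}{3} \approx -6.3333$)
$-204 + \left(B + 160\right) \left(28 + 147\right) = -204 + \left(- \frac{19}{3} + 160\right) \left(28 + 147\right) = -204 + \frac{461}{3} \cdot 175 = -204 + \frac{80675}{3} = \frac{80063}{3}$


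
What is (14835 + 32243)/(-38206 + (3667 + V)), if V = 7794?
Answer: -47078/26745 ≈ -1.7603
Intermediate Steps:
(14835 + 32243)/(-38206 + (3667 + V)) = (14835 + 32243)/(-38206 + (3667 + 7794)) = 47078/(-38206 + 11461) = 47078/(-26745) = 47078*(-1/26745) = -47078/26745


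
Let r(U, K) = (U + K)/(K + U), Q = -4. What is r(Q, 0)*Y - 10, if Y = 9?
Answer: -1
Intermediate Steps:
r(U, K) = 1 (r(U, K) = (K + U)/(K + U) = 1)
r(Q, 0)*Y - 10 = 1*9 - 10 = 9 - 10 = -1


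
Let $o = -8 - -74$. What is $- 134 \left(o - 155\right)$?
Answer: $11926$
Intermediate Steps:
$o = 66$ ($o = -8 + 74 = 66$)
$- 134 \left(o - 155\right) = - 134 \left(66 - 155\right) = \left(-134\right) \left(-89\right) = 11926$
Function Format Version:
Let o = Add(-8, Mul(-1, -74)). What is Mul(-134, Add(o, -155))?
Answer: 11926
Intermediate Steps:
o = 66 (o = Add(-8, 74) = 66)
Mul(-134, Add(o, -155)) = Mul(-134, Add(66, -155)) = Mul(-134, -89) = 11926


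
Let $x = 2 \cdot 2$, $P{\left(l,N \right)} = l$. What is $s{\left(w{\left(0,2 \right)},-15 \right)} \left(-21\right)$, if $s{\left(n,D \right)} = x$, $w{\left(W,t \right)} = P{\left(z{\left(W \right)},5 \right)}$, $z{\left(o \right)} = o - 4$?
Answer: $-84$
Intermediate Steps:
$z{\left(o \right)} = -4 + o$ ($z{\left(o \right)} = o - 4 = -4 + o$)
$w{\left(W,t \right)} = -4 + W$
$x = 4$
$s{\left(n,D \right)} = 4$
$s{\left(w{\left(0,2 \right)},-15 \right)} \left(-21\right) = 4 \left(-21\right) = -84$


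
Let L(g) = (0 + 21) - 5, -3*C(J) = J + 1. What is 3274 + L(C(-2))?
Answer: 3290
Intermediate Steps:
C(J) = -⅓ - J/3 (C(J) = -(J + 1)/3 = -(1 + J)/3 = -⅓ - J/3)
L(g) = 16 (L(g) = 21 - 5 = 16)
3274 + L(C(-2)) = 3274 + 16 = 3290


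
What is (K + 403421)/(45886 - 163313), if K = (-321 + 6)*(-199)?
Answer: -466106/117427 ≈ -3.9693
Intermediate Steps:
K = 62685 (K = -315*(-199) = 62685)
(K + 403421)/(45886 - 163313) = (62685 + 403421)/(45886 - 163313) = 466106/(-117427) = 466106*(-1/117427) = -466106/117427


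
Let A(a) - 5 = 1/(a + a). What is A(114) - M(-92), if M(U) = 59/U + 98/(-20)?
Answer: 69127/6555 ≈ 10.546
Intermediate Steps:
A(a) = 5 + 1/(2*a) (A(a) = 5 + 1/(a + a) = 5 + 1/(2*a))
M(U) = -49/10 + 59/U (M(U) = 59/U + 98*(-1/20) = 59/U - 49/10 = -49/10 + 59/U)
A(114) - M(-92) = (5 + (1/2)/114) - (-49/10 + 59/(-92)) = (5 + (1/2)*(1/114)) - (-49/10 + 59*(-1/92)) = (5 + 1/228) - (-49/10 - 59/92) = 1141/228 - 1*(-2549/460) = 1141/228 + 2549/460 = 69127/6555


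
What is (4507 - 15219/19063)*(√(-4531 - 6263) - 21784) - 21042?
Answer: -1871684235694/19063 + 85901722*I*√10794/19063 ≈ -9.8184e+7 + 4.6817e+5*I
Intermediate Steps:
(4507 - 15219/19063)*(√(-4531 - 6263) - 21784) - 21042 = (4507 - 15219*1/19063)*(√(-10794) - 21784) - 21042 = (4507 - 15219/19063)*(I*√10794 - 21784) - 21042 = 85901722*(-21784 + I*√10794)/19063 - 21042 = (-1871283112048/19063 + 85901722*I*√10794/19063) - 21042 = -1871684235694/19063 + 85901722*I*√10794/19063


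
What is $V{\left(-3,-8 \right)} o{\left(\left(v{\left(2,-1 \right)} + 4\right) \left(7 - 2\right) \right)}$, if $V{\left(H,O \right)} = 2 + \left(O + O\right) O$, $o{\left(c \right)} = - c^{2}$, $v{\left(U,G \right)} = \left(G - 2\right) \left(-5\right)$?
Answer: $-1173250$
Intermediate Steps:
$v{\left(U,G \right)} = 10 - 5 G$ ($v{\left(U,G \right)} = \left(-2 + G\right) \left(-5\right) = 10 - 5 G$)
$V{\left(H,O \right)} = 2 + 2 O^{2}$ ($V{\left(H,O \right)} = 2 + 2 O O = 2 + 2 O^{2}$)
$V{\left(-3,-8 \right)} o{\left(\left(v{\left(2,-1 \right)} + 4\right) \left(7 - 2\right) \right)} = \left(2 + 2 \left(-8\right)^{2}\right) \left(- \left(\left(\left(10 - -5\right) + 4\right) \left(7 - 2\right)\right)^{2}\right) = \left(2 + 2 \cdot 64\right) \left(- \left(\left(\left(10 + 5\right) + 4\right) 5\right)^{2}\right) = \left(2 + 128\right) \left(- \left(\left(15 + 4\right) 5\right)^{2}\right) = 130 \left(- \left(19 \cdot 5\right)^{2}\right) = 130 \left(- 95^{2}\right) = 130 \left(\left(-1\right) 9025\right) = 130 \left(-9025\right) = -1173250$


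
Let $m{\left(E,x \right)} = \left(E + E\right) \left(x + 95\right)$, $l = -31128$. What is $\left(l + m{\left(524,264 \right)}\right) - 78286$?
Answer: $266818$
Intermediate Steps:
$m{\left(E,x \right)} = 2 E \left(95 + x\right)$
$\left(l + m{\left(524,264 \right)}\right) - 78286 = \left(-31128 + 2 \cdot 524 \left(95 + 264\right)\right) - 78286 = \left(-31128 + 2 \cdot 524 \cdot 359\right) - 78286 = \left(-31128 + 376232\right) - 78286 = 345104 - 78286 = 266818$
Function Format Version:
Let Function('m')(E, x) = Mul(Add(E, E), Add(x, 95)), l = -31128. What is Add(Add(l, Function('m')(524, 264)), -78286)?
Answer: 266818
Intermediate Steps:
Function('m')(E, x) = Mul(2, E, Add(95, x)) (Function('m')(E, x) = Mul(Mul(2, E), Add(95, x)) = Mul(2, E, Add(95, x)))
Add(Add(l, Function('m')(524, 264)), -78286) = Add(Add(-31128, Mul(2, 524, Add(95, 264))), -78286) = Add(Add(-31128, Mul(2, 524, 359)), -78286) = Add(Add(-31128, 376232), -78286) = Add(345104, -78286) = 266818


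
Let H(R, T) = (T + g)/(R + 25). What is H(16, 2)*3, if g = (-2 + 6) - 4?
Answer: 6/41 ≈ 0.14634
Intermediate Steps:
g = 0 (g = 4 - 4 = 0)
H(R, T) = T/(25 + R) (H(R, T) = (T + 0)/(R + 25) = T/(25 + R))
H(16, 2)*3 = (2/(25 + 16))*3 = (2/41)*3 = 6/41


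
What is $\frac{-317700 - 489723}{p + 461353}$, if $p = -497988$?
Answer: $\frac{807423}{36635} \approx 22.04$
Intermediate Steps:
$\frac{-317700 - 489723}{p + 461353} = \frac{-317700 - 489723}{-497988 + 461353} = - \frac{807423}{-36635} = \left(-807423\right) \left(- \frac{1}{36635}\right) = \frac{807423}{36635}$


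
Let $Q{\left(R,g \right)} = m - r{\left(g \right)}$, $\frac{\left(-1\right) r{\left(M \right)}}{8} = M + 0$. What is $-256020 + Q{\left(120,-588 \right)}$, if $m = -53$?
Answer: $-260777$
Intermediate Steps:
$r{\left(M \right)} = - 8 M$ ($r{\left(M \right)} = - 8 \left(M + 0\right) = - 8 M$)
$Q{\left(R,g \right)} = -53 + 8 g$ ($Q{\left(R,g \right)} = -53 - - 8 g = -53 + 8 g$)
$-256020 + Q{\left(120,-588 \right)} = -256020 + \left(-53 + 8 \left(-588\right)\right) = -256020 - 4757 = -260777$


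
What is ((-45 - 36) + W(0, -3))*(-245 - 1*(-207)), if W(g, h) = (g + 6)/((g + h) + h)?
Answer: 3116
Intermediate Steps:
W(g, h) = (6 + g)/(g + 2*h)
((-45 - 36) + W(0, -3))*(-245 - 1*(-207)) = ((-45 - 36) + (6 + 0)/(0 + 2*(-3)))*(-245 - 1*(-207)) = (-81 + 6/(0 - 6))*(-245 + 207) = (-81 + 6/(-6))*(-38) = (-81 - ⅙*6)*(-38) = (-81 - 1)*(-38) = -82*(-38) = 3116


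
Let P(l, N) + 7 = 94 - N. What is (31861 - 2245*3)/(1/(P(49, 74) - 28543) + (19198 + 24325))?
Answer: 716844780/1241711189 ≈ 0.57730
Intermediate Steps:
P(l, N) = 87 - N (P(l, N) = -7 + (94 - N) = 87 - N)
(31861 - 2245*3)/(1/(P(49, 74) - 28543) + (19198 + 24325)) = (31861 - 2245*3)/(1/((87 - 1*74) - 28543) + (19198 + 24325)) = (31861 - 6735)/(1/((87 - 74) - 28543) + 43523) = 25126/(1/(13 - 28543) + 43523) = 25126/(1/(-28530) + 43523) = 25126/(-1/28530 + 43523) = 25126/(1241711189/28530) = 25126*(28530/1241711189) = 716844780/1241711189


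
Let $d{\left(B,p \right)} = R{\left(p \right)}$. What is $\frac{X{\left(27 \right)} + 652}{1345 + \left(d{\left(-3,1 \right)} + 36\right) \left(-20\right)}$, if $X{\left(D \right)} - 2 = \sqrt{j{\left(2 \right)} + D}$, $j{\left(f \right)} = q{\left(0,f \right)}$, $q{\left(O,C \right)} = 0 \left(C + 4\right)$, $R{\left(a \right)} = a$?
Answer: $\frac{654}{605} + \frac{3 \sqrt{3}}{605} \approx 1.0896$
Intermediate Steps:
$q{\left(O,C \right)} = 0$ ($q{\left(O,C \right)} = 0 \left(4 + C\right) = 0$)
$j{\left(f \right)} = 0$
$d{\left(B,p \right)} = p$
$X{\left(D \right)} = 2 + \sqrt{D}$ ($X{\left(D \right)} = 2 + \sqrt{0 + D} = 2 + \sqrt{D}$)
$\frac{X{\left(27 \right)} + 652}{1345 + \left(d{\left(-3,1 \right)} + 36\right) \left(-20\right)} = \frac{\left(2 + \sqrt{27}\right) + 652}{1345 + \left(1 + 36\right) \left(-20\right)} = \frac{\left(2 + 3 \sqrt{3}\right) + 652}{1345 + 37 \left(-20\right)} = \frac{654 + 3 \sqrt{3}}{1345 - 740} = \frac{654 + 3 \sqrt{3}}{605} = \left(654 + 3 \sqrt{3}\right) \frac{1}{605} = \frac{654}{605} + \frac{3 \sqrt{3}}{605}$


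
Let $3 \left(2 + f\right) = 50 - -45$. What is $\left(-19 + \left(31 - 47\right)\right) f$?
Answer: $- \frac{3115}{3} \approx -1038.3$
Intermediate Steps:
$f = \frac{89}{3}$ ($f = -2 + \frac{50 - -45}{3} = -2 + \frac{50 + 45}{3} = -2 + \frac{1}{3} \cdot 95 = -2 + \frac{95}{3} = \frac{89}{3} \approx 29.667$)
$\left(-19 + \left(31 - 47\right)\right) f = \left(-19 + \left(31 - 47\right)\right) \frac{89}{3} = \left(-19 - 16\right) \frac{89}{3} = \left(-35\right) \frac{89}{3} = - \frac{3115}{3}$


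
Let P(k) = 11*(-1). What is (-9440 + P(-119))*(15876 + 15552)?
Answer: -297026028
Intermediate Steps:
P(k) = -11
(-9440 + P(-119))*(15876 + 15552) = (-9440 - 11)*(15876 + 15552) = -9451*31428 = -297026028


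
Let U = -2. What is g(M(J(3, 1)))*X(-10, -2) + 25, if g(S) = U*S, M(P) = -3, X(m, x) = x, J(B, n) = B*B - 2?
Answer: 13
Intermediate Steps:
J(B, n) = -2 + B² (J(B, n) = B² - 2 = -2 + B²)
g(S) = -2*S
g(M(J(3, 1)))*X(-10, -2) + 25 = -2*(-3)*(-2) + 25 = 6*(-2) + 25 = -12 + 25 = 13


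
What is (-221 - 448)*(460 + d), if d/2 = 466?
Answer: -931248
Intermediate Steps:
d = 932 (d = 2*466 = 932)
(-221 - 448)*(460 + d) = (-221 - 448)*(460 + 932) = -669*1392 = -931248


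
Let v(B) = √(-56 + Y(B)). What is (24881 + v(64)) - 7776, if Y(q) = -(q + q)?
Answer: 17105 + 2*I*√46 ≈ 17105.0 + 13.565*I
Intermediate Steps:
Y(q) = -2*q
v(B) = √(-56 - 2*B)
(24881 + v(64)) - 7776 = (24881 + √(-56 - 2*64)) - 7776 = (24881 + √(-56 - 128)) - 7776 = (24881 + √(-184)) - 7776 = (24881 + 2*I*√46) - 7776 = 17105 + 2*I*√46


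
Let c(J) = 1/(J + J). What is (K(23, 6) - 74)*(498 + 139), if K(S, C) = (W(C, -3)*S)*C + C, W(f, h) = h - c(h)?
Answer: -292383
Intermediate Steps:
c(J) = 1/(2*J)
W(f, h) = h - 1/(2*h)
K(S, C) = C - 17*C*S/6 (K(S, C) = ((-3 - ½/(-3))*S)*C + C = ((-3 - ½*(-⅓))*S)*C + C = ((-3 + ⅙)*S)*C + C = (-17*S/6)*C + C = -17*C*S/6 + C = C - 17*C*S/6)
(K(23, 6) - 74)*(498 + 139) = ((⅙)*6*(6 - 17*23) - 74)*(498 + 139) = ((⅙)*6*(6 - 391) - 74)*637 = ((⅙)*6*(-385) - 74)*637 = (-385 - 74)*637 = -459*637 = -292383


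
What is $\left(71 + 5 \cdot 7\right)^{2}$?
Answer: $11236$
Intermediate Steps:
$\left(71 + 5 \cdot 7\right)^{2} = \left(71 + 35\right)^{2} = 106^{2} = 11236$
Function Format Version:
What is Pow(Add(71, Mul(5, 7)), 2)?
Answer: 11236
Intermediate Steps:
Pow(Add(71, Mul(5, 7)), 2) = Pow(Add(71, 35), 2) = Pow(106, 2) = 11236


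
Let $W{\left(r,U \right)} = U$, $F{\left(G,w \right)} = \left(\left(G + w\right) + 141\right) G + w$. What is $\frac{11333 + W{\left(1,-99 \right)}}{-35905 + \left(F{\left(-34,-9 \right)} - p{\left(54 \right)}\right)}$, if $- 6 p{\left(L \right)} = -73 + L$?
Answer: $- \frac{67404}{235495} \approx -0.28622$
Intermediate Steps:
$F{\left(G,w \right)} = w + G \left(141 + G + w\right)$ ($F{\left(G,w \right)} = \left(141 + G + w\right) G + w = G \left(141 + G + w\right) + w = w + G \left(141 + G + w\right)$)
$p{\left(L \right)} = \frac{73}{6} - \frac{L}{6}$ ($p{\left(L \right)} = - \frac{-73 + L}{6} = \frac{73}{6} - \frac{L}{6}$)
$\frac{11333 + W{\left(1,-99 \right)}}{-35905 + \left(F{\left(-34,-9 \right)} - p{\left(54 \right)}\right)} = \frac{11333 - 99}{-35905 + \left(\left(-9 + \left(-34\right)^{2} + 141 \left(-34\right) - -306\right) - \left(\frac{73}{6} - 9\right)\right)} = \frac{11234}{-35905 + \left(\left(-9 + 1156 - 4794 + 306\right) - \left(\frac{73}{6} - 9\right)\right)} = \frac{11234}{-35905 - \frac{20065}{6}} = \frac{11234}{- \frac{235495}{6}} = 11234 \left(- \frac{6}{235495}\right) = - \frac{67404}{235495}$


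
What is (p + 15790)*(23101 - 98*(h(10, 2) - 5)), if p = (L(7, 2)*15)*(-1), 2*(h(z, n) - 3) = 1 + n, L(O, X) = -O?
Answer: 367969250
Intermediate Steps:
h(z, n) = 7/2 + n/2 (h(z, n) = 3 + (1 + n)/2 = 3 + (1/2 + n/2) = 7/2 + n/2)
p = 105 (p = (-1*7*15)*(-1) = -7*15*(-1) = -105*(-1) = 105)
(p + 15790)*(23101 - 98*(h(10, 2) - 5)) = (105 + 15790)*(23101 - 98*((7/2 + (1/2)*2) - 5)) = 15895*(23101 - 98*((7/2 + 1) - 5)) = 15895*(23101 - 98*(9/2 - 5)) = 15895*(23101 - 98*(-1/2)) = 15895*(23101 + 49) = 15895*23150 = 367969250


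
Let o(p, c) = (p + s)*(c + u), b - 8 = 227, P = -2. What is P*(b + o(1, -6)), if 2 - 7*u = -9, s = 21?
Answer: -1926/7 ≈ -275.14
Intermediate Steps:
u = 11/7 (u = 2/7 - ⅐*(-9) = 2/7 + 9/7 = 11/7 ≈ 1.5714)
b = 235 (b = 8 + 227 = 235)
o(p, c) = (21 + p)*(11/7 + c) (o(p, c) = (p + 21)*(c + 11/7) = (21 + p)*(11/7 + c))
P*(b + o(1, -6)) = -2*(235 + (33 + 21*(-6) + (11/7)*1 - 6*1)) = -2*(235 + (33 - 126 + 11/7 - 6)) = -2*(235 - 682/7) = -2*963/7 = -1926/7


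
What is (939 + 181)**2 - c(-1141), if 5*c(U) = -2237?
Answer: 6274237/5 ≈ 1.2548e+6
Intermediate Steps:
c(U) = -2237/5 (c(U) = (1/5)*(-2237) = -2237/5)
(939 + 181)**2 - c(-1141) = (939 + 181)**2 - 1*(-2237/5) = 1120**2 + 2237/5 = 1254400 + 2237/5 = 6274237/5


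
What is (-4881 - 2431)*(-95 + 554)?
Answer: -3356208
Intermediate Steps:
(-4881 - 2431)*(-95 + 554) = -7312*459 = -3356208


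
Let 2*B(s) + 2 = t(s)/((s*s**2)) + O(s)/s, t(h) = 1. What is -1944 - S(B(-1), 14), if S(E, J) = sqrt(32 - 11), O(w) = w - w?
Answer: -1944 - sqrt(21) ≈ -1948.6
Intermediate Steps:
O(w) = 0
B(s) = -1 + 1/(2*s**3) (B(s) = -1 + (1/(s*s**2) + 0/s)/2 = -1 + (1/s**3 + 0)/2 = -1 + (s**(-3) + 0)/2 = -1 + 1/(2*s**3))
S(E, J) = sqrt(21)
-1944 - S(B(-1), 14) = -1944 - sqrt(21)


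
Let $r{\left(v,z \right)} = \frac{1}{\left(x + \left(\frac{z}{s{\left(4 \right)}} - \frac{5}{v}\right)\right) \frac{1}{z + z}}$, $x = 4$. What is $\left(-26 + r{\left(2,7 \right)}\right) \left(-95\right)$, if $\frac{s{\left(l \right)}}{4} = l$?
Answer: $\frac{55290}{31} \approx 1783.5$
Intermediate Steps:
$s{\left(l \right)} = 4 l$
$r{\left(v,z \right)} = \frac{2 z}{4 - \frac{5}{v} + \frac{z}{16}}$ ($r{\left(v,z \right)} = \frac{1}{\left(4 + \left(\frac{z}{4 \cdot 4} - \frac{5}{v}\right)\right) \frac{1}{z + z}} = \frac{1}{\left(4 + \left(\frac{z}{16} - \frac{5}{v}\right)\right) \frac{1}{2 z}} = \frac{1}{\left(4 + \left(- \frac{5}{v} + \frac{z}{16}\right)\right) \frac{1}{2 z}} = \frac{1}{\left(4 - \frac{5}{v} + \frac{z}{16}\right) \frac{1}{2 z}} = \frac{1}{\frac{1}{2} \frac{1}{z} \left(4 - \frac{5}{v} + \frac{z}{16}\right)} = \frac{2 z}{4 - \frac{5}{v} + \frac{z}{16}}$)
$\left(-26 + r{\left(2,7 \right)}\right) \left(-95\right) = \left(-26 + 32 \cdot 2 \cdot 7 \frac{1}{-80 + 64 \cdot 2 + 2 \cdot 7}\right) \left(-95\right) = \left(-26 + 32 \cdot 2 \cdot 7 \frac{1}{-80 + 128 + 14}\right) \left(-95\right) = \left(-26 + 32 \cdot 2 \cdot 7 \cdot \frac{1}{62}\right) \left(-95\right) = \left(-26 + \frac{224}{31}\right) \left(-95\right) = \left(- \frac{582}{31}\right) \left(-95\right) = \frac{55290}{31}$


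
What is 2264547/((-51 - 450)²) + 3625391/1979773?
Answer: 1797755258074/165641667591 ≈ 10.853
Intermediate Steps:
2264547/((-51 - 450)²) + 3625391/1979773 = 2264547/((-501)²) + 3625391*(1/1979773) = 2264547/251001 + 3625391/1979773 = 2264547*(1/251001) + 3625391/1979773 = 754849/83667 + 3625391/1979773 = 1797755258074/165641667591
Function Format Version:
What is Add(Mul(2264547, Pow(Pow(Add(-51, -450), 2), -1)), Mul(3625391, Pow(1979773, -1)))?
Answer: Rational(1797755258074, 165641667591) ≈ 10.853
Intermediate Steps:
Add(Mul(2264547, Pow(Pow(Add(-51, -450), 2), -1)), Mul(3625391, Pow(1979773, -1))) = Add(Mul(2264547, Pow(Pow(-501, 2), -1)), Mul(3625391, Rational(1, 1979773))) = Add(Mul(2264547, Pow(251001, -1)), Rational(3625391, 1979773)) = Add(Mul(2264547, Rational(1, 251001)), Rational(3625391, 1979773)) = Add(Rational(754849, 83667), Rational(3625391, 1979773)) = Rational(1797755258074, 165641667591)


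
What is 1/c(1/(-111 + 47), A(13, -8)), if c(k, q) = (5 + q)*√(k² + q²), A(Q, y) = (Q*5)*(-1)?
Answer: -16*√17305601/259584015 ≈ -0.00025641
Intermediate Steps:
A(Q, y) = -5*Q (A(Q, y) = (5*Q)*(-1) = -5*Q)
c(k, q) = √(k² + q²)*(5 + q)
1/c(1/(-111 + 47), A(13, -8)) = 1/(√((1/(-111 + 47))² + (-5*13)²)*(5 - 5*13)) = 1/(√((1/(-64))² + (-65)²)*(5 - 65)) = 1/(√((-1/64)² + 4225)*(-60)) = 1/(√(1/4096 + 4225)*(-60)) = 1/(√(17305601/4096)*(-60)) = 1/((√17305601/64)*(-60)) = 1/(-15*√17305601/16) = -16*√17305601/259584015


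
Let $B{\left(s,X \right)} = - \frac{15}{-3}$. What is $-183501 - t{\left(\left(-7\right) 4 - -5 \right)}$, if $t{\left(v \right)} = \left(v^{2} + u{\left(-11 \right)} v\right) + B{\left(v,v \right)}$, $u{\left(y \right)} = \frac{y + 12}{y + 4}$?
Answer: $- \frac{1288268}{7} \approx -1.8404 \cdot 10^{5}$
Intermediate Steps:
$u{\left(y \right)} = \frac{12 + y}{4 + y}$
$B{\left(s,X \right)} = 5$ ($B{\left(s,X \right)} = \left(-15\right) \left(- \frac{1}{3}\right) = 5$)
$t{\left(v \right)} = 5 + v^{2} - \frac{v}{7}$ ($t{\left(v \right)} = \left(v^{2} + \frac{12 - 11}{4 - 11} v\right) + 5 = \left(v^{2} + \frac{1}{-7} \cdot 1 v\right) + 5 = \left(v^{2} + \left(- \frac{1}{7}\right) 1 v\right) + 5 = \left(v^{2} - \frac{v}{7}\right) + 5 = 5 + v^{2} - \frac{v}{7}$)
$-183501 - t{\left(\left(-7\right) 4 - -5 \right)} = -183501 - \left(5 + \left(\left(-7\right) 4 - -5\right)^{2} - \frac{\left(-7\right) 4 - -5}{7}\right) = -183501 - \left(5 + \left(-28 + 5\right)^{2} - \frac{-28 + 5}{7}\right) = -183501 - \left(5 + \left(-23\right)^{2} - - \frac{23}{7}\right) = -183501 - \left(5 + 529 + \frac{23}{7}\right) = -183501 - \frac{3761}{7} = - \frac{1288268}{7}$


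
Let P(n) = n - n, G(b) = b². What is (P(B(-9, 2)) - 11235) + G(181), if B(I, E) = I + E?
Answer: 21526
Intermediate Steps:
B(I, E) = E + I
P(n) = 0
(P(B(-9, 2)) - 11235) + G(181) = (0 - 11235) + 181² = -11235 + 32761 = 21526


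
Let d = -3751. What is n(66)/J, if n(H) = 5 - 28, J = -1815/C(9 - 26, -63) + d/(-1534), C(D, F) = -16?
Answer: -12272/61831 ≈ -0.19848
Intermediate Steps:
J = 1422113/12272 (J = -1815/(-16) - 3751/(-1534) = -1815*(-1/16) - 3751*(-1/1534) = 1815/16 + 3751/1534 = 1422113/12272 ≈ 115.88)
n(H) = -23
n(66)/J = -23/1422113/12272 = -23*12272/1422113 = -12272/61831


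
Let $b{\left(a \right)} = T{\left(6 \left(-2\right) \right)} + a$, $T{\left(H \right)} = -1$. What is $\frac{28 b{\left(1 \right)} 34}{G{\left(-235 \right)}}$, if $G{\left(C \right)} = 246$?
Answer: $0$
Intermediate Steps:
$b{\left(a \right)} = -1 + a$
$\frac{28 b{\left(1 \right)} 34}{G{\left(-235 \right)}} = \frac{28 \left(-1 + 1\right) 34}{246} = 28 \cdot 0 \cdot 34 \cdot \frac{1}{246} = 0 \cdot 34 \cdot \frac{1}{246} = 0 \cdot \frac{1}{246} = 0$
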